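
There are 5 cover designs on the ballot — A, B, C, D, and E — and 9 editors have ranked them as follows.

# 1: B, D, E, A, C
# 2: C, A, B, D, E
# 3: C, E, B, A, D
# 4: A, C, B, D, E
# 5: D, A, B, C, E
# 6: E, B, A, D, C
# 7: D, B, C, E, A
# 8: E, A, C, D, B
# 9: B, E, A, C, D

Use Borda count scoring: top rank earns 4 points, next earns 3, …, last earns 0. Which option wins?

B

Borda scores:
  A: 1 + 3 + 1 + 4 + 3 + 2 + 0 + 3 + 2 = 19
  B: 4 + 2 + 2 + 2 + 2 + 3 + 3 + 0 + 4 = 22
  C: 0 + 4 + 4 + 3 + 1 + 0 + 2 + 2 + 1 = 17
  D: 3 + 1 + 0 + 1 + 4 + 1 + 4 + 1 + 0 = 15
  E: 2 + 0 + 3 + 0 + 0 + 4 + 1 + 4 + 3 = 17
B has the highest total.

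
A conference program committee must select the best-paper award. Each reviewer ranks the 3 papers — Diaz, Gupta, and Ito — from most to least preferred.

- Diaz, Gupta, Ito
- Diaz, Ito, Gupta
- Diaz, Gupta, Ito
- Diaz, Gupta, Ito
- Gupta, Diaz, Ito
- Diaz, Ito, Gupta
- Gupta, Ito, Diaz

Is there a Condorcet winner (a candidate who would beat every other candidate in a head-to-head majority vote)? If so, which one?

Head-to-head results (7 voters total):
Diaz vs Gupta: Diaz wins 5–2.
Diaz vs Ito: Diaz wins 6–1.
Gupta vs Ito: Gupta wins 5–2.
Diaz beats each rival — Gupta (5–2), Ito (6–1) — so Diaz is the Condorcet winner.

Diaz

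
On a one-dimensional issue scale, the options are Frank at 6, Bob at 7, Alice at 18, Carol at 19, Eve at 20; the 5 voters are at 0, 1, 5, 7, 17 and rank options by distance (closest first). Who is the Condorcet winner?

Frank

With single-peaked preferences on a line, the Condorcet winner is the candidate closest to the median voter.
The median voter (position 5) is closest to Frank at 6.
Check: Frank vs Bob — voters closer to Frank: 3 of 5.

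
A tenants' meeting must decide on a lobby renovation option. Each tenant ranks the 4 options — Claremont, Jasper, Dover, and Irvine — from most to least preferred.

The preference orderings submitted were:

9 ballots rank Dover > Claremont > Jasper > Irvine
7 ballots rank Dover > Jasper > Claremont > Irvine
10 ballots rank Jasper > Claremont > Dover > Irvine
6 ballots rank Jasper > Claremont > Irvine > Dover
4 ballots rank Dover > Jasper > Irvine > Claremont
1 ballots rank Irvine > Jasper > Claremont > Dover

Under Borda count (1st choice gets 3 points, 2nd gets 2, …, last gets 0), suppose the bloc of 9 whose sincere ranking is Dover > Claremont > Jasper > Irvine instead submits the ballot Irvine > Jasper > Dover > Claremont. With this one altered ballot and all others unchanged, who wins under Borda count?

Jasper

Borda totals with the altered ballot: Claremont 40, Jasper 90, Dover 52, Irvine 40.
The winner is unchanged: still Jasper.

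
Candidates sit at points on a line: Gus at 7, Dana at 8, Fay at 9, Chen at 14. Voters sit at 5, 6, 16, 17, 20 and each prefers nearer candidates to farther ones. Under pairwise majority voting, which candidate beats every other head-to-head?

Chen

With single-peaked preferences on a line, the Condorcet winner is the candidate closest to the median voter.
The median voter (position 16) is closest to Chen at 14.
Check: Chen vs Gus — voters closer to Chen: 3 of 5.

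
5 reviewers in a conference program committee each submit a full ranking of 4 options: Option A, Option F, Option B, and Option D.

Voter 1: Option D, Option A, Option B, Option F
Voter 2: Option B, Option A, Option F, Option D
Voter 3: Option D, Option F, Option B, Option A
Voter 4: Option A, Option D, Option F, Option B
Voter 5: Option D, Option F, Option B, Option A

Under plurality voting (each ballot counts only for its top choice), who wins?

First-place vote totals:
  Option A: 1
  Option F: 0
  Option B: 1
  Option D: 3
Option D has the most first-place votes.

Option D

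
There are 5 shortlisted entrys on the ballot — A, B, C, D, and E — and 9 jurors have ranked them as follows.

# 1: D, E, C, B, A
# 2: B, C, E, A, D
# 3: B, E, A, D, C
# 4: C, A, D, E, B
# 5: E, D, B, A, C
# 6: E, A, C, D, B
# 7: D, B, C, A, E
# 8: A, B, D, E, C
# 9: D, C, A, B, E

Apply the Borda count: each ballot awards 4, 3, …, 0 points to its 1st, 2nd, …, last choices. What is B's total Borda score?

Borda scores:
  A: 0 + 1 + 2 + 3 + 1 + 3 + 1 + 4 + 2 = 17
  B: 1 + 4 + 4 + 0 + 2 + 0 + 3 + 3 + 1 = 18
  C: 2 + 3 + 0 + 4 + 0 + 2 + 2 + 0 + 3 = 16
  D: 4 + 0 + 1 + 2 + 3 + 1 + 4 + 2 + 4 = 21
  E: 3 + 2 + 3 + 1 + 4 + 4 + 0 + 1 + 0 = 18

18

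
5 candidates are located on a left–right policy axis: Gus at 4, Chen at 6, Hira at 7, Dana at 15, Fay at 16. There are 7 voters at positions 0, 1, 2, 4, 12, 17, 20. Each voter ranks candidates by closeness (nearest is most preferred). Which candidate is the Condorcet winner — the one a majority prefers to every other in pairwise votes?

Gus

With single-peaked preferences on a line, the Condorcet winner is the candidate closest to the median voter.
The median voter (position 4) is closest to Gus at 4.
Check: Gus vs Chen — voters closer to Gus: 4 of 7.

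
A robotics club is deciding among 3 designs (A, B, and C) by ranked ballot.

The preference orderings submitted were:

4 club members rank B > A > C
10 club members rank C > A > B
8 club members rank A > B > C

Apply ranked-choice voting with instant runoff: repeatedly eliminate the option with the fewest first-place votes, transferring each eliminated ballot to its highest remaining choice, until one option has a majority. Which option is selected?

A

Round 1: C 10, A 8, B 4. B has the fewest and is eliminated.
Round 2: A 12, C 10. A has a majority.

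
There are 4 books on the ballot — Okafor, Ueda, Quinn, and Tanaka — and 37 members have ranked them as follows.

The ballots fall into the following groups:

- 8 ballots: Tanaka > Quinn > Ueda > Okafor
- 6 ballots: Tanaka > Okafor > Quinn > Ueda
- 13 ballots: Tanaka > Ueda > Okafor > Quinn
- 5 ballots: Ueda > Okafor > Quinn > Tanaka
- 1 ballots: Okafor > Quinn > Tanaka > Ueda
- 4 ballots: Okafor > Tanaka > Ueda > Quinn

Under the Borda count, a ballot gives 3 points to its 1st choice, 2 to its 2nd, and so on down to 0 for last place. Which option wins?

Borda scores:
  Okafor: 8·0 + 6·2 + 13·1 + 5·2 + 3 + 4·3 = 50
  Ueda: 8·1 + 6·0 + 13·2 + 5·3 + 0 + 4·1 = 53
  Quinn: 8·2 + 6·1 + 13·0 + 5·1 + 2 + 4·0 = 29
  Tanaka: 8·3 + 6·3 + 13·3 + 5·0 + 1 + 4·2 = 90
Tanaka has the highest total.

Tanaka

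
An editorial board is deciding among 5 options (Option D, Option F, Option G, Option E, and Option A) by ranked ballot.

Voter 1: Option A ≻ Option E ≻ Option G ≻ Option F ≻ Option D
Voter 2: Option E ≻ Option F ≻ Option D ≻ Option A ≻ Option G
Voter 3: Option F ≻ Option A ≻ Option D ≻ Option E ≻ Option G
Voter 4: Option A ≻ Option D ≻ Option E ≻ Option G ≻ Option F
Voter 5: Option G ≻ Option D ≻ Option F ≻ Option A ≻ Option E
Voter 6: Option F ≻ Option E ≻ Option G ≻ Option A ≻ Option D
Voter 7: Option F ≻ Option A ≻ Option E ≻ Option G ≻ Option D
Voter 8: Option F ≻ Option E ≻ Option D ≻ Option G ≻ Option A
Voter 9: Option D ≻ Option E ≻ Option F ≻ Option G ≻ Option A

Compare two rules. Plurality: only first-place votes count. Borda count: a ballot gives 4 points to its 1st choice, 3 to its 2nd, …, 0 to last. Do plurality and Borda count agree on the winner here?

Yes

Plurality first-place counts: Option D 1, Option F 4, Option G 1, Option E 1, Option A 2 → Option F.
Borda totals: Option D 16, Option F 24, Option G 12, Option E 21, Option A 17 → Option F.
The two rules agree on Option F.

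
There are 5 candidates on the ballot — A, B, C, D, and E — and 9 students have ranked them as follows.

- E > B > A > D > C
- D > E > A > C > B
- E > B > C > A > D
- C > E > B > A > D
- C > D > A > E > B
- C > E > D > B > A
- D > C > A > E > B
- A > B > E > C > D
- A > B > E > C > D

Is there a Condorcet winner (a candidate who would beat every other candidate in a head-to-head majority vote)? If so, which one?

E

Head-to-head results (9 voters total):
A vs B: A wins 5–4.
A vs C: C wins 5–4.
A vs D: A wins 5–4.
A vs E: E wins 5–4.
B vs C: C wins 5–4.
B vs D: B wins 5–4.
B vs E: E wins 7–2.
C vs D: C wins 6–3.
C vs E: E wins 5–4.
D vs E: E wins 6–3.
E beats each rival — A (5–4), B (7–2), C (5–4), D (6–3) — so E is the Condorcet winner.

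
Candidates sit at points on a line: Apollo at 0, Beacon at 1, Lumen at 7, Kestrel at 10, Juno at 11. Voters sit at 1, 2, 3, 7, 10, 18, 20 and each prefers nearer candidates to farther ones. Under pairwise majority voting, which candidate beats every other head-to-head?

With single-peaked preferences on a line, the Condorcet winner is the candidate closest to the median voter.
The median voter (position 7) is closest to Lumen at 7.
Check: Lumen vs Apollo — voters closer to Lumen: 4 of 7.

Lumen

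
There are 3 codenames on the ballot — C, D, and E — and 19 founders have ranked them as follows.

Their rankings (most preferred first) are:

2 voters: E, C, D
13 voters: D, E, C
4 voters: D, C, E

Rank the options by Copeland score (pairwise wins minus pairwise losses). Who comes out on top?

D

Pairwise results:
  C vs D: D wins 17–2.
  C vs E: E wins 15–4.
  D vs E: D wins 17–2.
Copeland scores (wins − losses):
  C: 0 − 2 = -2
  D: 2 − 0 = 2
  E: 1 − 1 = 0
D has the best Copeland score.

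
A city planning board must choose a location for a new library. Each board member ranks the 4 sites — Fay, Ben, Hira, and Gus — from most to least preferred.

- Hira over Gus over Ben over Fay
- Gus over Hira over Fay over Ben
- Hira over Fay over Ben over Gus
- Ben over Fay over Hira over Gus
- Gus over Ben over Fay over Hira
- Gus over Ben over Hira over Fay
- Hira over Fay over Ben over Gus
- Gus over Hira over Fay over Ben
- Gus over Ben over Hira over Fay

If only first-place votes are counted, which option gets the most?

Gus

First-place vote totals:
  Fay: 0
  Ben: 1
  Hira: 3
  Gus: 5
Gus has the most first-place votes.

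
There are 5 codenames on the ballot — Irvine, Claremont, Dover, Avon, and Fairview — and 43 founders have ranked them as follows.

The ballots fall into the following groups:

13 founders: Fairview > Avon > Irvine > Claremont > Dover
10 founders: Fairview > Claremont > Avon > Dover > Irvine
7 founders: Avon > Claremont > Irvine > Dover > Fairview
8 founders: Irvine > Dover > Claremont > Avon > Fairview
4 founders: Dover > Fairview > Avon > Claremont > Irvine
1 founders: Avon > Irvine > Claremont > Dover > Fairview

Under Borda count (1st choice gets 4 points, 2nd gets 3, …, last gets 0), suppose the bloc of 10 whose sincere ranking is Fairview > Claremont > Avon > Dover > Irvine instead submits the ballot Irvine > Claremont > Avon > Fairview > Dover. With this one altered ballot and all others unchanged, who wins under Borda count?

Borda totals with the altered ballot: Irvine 115, Claremont 86, Dover 48, Avon 107, Fairview 74.
The switch changes the winner from Avon to Irvine.

Irvine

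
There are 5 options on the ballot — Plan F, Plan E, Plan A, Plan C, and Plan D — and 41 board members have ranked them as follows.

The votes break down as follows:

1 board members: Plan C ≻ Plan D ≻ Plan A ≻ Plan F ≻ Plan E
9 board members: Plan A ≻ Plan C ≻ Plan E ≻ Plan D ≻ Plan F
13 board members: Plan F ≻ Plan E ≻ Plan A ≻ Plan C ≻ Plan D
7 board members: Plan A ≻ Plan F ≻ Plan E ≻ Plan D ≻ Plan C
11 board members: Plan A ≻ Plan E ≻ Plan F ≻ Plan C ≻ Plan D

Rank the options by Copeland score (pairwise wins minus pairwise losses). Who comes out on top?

Pairwise results:
  Plan F vs Plan E: Plan F wins 21–20.
  Plan F vs Plan A: Plan A wins 28–13.
  Plan F vs Plan C: Plan F wins 31–10.
  Plan F vs Plan D: Plan F wins 31–10.
  Plan E vs Plan A: Plan A wins 28–13.
  Plan E vs Plan C: Plan E wins 31–10.
  Plan E vs Plan D: Plan E wins 40–1.
  Plan A vs Plan C: Plan A wins 40–1.
  Plan A vs Plan D: Plan A wins 40–1.
  Plan C vs Plan D: Plan C wins 34–7.
Copeland scores (wins − losses):
  Plan F: 3 − 1 = 2
  Plan E: 2 − 2 = 0
  Plan A: 4 − 0 = 4
  Plan C: 1 − 3 = -2
  Plan D: 0 − 4 = -4
Plan A has the best Copeland score.

Plan A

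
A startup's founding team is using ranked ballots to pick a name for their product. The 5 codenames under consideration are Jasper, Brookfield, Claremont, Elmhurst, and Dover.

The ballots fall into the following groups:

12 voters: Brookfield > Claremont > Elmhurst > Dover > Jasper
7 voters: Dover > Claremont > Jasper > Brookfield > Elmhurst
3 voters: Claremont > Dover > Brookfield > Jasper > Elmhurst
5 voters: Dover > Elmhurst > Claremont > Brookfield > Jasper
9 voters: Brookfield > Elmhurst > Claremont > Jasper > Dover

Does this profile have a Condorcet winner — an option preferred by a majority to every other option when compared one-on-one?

Yes

Head-to-head results (36 voters total):
Jasper vs Brookfield: Brookfield wins 29–7.
Jasper vs Claremont: Claremont wins 36–0.
Jasper vs Elmhurst: Elmhurst wins 26–10.
Jasper vs Dover: Dover wins 27–9.
Brookfield vs Claremont: Brookfield wins 21–15.
Brookfield vs Elmhurst: Brookfield wins 31–5.
Brookfield vs Dover: Brookfield wins 21–15.
Claremont vs Elmhurst: Claremont wins 22–14.
Claremont vs Dover: Claremont wins 24–12.
Elmhurst vs Dover: Elmhurst wins 21–15.
Brookfield beats each rival — Jasper (29–7), Claremont (21–15), Elmhurst (31–5), Dover (21–15) — so Brookfield is the Condorcet winner.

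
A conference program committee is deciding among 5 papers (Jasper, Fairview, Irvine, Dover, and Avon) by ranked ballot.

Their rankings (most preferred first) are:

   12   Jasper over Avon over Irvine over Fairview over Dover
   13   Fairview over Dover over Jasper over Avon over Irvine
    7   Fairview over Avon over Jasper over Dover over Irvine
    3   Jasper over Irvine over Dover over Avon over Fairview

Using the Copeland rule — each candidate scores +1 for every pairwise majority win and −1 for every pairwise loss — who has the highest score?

Pairwise results:
  Jasper vs Fairview: Fairview wins 20–15.
  Jasper vs Irvine: Jasper wins 35–0.
  Jasper vs Dover: Jasper wins 22–13.
  Jasper vs Avon: Jasper wins 28–7.
  Fairview vs Irvine: Fairview wins 20–15.
  Fairview vs Dover: Fairview wins 32–3.
  Fairview vs Avon: Fairview wins 20–15.
  Irvine vs Dover: Dover wins 20–15.
  Irvine vs Avon: Avon wins 32–3.
  Dover vs Avon: Avon wins 19–16.
Copeland scores (wins − losses):
  Jasper: 3 − 1 = 2
  Fairview: 4 − 0 = 4
  Irvine: 0 − 4 = -4
  Dover: 1 − 3 = -2
  Avon: 2 − 2 = 0
Fairview has the best Copeland score.

Fairview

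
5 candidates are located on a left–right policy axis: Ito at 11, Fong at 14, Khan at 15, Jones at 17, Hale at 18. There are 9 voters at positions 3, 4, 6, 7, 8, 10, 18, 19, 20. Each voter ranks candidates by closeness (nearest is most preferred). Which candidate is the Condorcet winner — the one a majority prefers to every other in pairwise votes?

With single-peaked preferences on a line, the Condorcet winner is the candidate closest to the median voter.
The median voter (position 8) is closest to Ito at 11.
Check: Ito vs Khan — voters closer to Ito: 6 of 9.

Ito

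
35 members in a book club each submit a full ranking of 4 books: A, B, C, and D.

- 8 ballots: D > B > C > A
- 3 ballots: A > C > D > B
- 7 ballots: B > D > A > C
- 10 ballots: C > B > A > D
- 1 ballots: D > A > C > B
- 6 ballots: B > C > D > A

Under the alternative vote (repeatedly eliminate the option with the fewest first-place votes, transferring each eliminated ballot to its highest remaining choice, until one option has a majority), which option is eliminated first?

A

Round 1: B 13, C 10, D 9, A 3. A has the fewest and is eliminated.
Round 2: B 13, C 13, D 9. D has the fewest and is eliminated.
Round 3: B 21, C 14. B has a majority.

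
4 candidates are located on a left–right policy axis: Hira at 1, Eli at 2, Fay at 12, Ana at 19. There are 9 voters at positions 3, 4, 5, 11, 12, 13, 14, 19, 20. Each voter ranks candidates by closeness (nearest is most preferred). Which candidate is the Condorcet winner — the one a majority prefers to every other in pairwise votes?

Fay

With single-peaked preferences on a line, the Condorcet winner is the candidate closest to the median voter.
The median voter (position 12) is closest to Fay at 12.
Check: Fay vs Hira — voters closer to Fay: 6 of 9.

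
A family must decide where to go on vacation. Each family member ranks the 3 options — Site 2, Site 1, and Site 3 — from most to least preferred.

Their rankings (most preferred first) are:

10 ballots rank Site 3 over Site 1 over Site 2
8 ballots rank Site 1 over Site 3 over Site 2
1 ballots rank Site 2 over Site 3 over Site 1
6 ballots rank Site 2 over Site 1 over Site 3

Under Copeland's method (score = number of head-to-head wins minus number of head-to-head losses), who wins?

Site 1

Pairwise results:
  Site 2 vs Site 1: Site 1 wins 18–7.
  Site 2 vs Site 3: Site 3 wins 18–7.
  Site 1 vs Site 3: Site 1 wins 14–11.
Copeland scores (wins − losses):
  Site 2: 0 − 2 = -2
  Site 1: 2 − 0 = 2
  Site 3: 1 − 1 = 0
Site 1 has the best Copeland score.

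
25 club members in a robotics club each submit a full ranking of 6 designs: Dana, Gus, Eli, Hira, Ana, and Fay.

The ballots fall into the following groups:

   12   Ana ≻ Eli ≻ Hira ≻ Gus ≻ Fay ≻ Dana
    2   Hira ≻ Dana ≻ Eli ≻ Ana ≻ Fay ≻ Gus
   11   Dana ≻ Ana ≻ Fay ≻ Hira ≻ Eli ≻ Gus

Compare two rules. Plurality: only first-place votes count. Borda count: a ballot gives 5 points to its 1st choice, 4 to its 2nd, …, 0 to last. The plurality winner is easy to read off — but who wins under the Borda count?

Plurality first-place counts: Dana 11, Gus 0, Eli 0, Hira 2, Ana 12, Fay 0 → Ana.
Borda totals: Dana 63, Gus 24, Eli 65, Hira 68, Ana 108, Fay 47 → Ana.

Ana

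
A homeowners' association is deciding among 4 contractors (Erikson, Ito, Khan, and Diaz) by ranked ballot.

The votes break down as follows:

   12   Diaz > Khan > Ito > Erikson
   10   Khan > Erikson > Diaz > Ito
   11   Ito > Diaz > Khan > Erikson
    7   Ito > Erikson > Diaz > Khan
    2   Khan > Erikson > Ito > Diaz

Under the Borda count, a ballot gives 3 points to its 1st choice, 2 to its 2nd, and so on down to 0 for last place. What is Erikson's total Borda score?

38

Borda scores:
  Erikson: 12·0 + 10·2 + 11·0 + 7·2 + 2·2 = 38
  Ito: 12·1 + 10·0 + 11·3 + 7·3 + 2·1 = 68
  Khan: 12·2 + 10·3 + 11·1 + 7·0 + 2·3 = 71
  Diaz: 12·3 + 10·1 + 11·2 + 7·1 + 2·0 = 75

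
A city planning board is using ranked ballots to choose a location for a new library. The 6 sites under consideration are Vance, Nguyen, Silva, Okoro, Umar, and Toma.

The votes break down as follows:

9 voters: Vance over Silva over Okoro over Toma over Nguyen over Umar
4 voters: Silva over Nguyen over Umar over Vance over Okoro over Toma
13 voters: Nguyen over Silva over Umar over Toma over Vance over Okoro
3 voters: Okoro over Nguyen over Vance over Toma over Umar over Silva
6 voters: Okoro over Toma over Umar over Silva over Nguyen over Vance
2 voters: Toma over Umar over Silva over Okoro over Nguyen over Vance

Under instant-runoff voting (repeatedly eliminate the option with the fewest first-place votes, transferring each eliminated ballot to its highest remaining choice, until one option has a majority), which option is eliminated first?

Umar

Round 1: Nguyen 13, Vance 9, Okoro 9, Silva 4, Toma 2, Umar 0. Umar has the fewest and is eliminated.
Round 2: Nguyen 13, Vance 9, Okoro 9, Silva 4, Toma 2. Toma has the fewest and is eliminated.
Round 3: Nguyen 13, Vance 9, Okoro 9, Silva 6. Silva has the fewest and is eliminated.
Round 4: Nguyen 17, Okoro 11, Vance 9. Vance has the fewest and is eliminated.
Round 5: Okoro 20, Nguyen 17. Okoro has a majority.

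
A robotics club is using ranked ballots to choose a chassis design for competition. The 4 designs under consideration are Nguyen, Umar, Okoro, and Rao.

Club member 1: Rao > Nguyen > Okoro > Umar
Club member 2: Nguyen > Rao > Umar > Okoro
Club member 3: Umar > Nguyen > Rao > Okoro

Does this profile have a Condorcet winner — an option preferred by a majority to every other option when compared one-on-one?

Head-to-head results (3 voters total):
Nguyen vs Umar: Nguyen wins 2–1.
Nguyen vs Okoro: Nguyen wins 3–0.
Nguyen vs Rao: Nguyen wins 2–1.
Umar vs Okoro: Umar wins 2–1.
Umar vs Rao: Rao wins 2–1.
Okoro vs Rao: Rao wins 3–0.
Nguyen beats each rival — Umar (2–1), Okoro (3–0), Rao (2–1) — so Nguyen is the Condorcet winner.

Yes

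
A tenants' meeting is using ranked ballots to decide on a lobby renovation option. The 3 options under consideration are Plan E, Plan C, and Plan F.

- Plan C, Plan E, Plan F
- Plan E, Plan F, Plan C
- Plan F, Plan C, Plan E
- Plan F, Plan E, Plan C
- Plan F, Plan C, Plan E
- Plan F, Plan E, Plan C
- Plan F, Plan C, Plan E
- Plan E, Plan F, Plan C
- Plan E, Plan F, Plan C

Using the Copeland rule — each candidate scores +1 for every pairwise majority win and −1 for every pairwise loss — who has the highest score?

Plan F

Pairwise results:
  Plan E vs Plan C: Plan E wins 5–4.
  Plan E vs Plan F: Plan F wins 5–4.
  Plan C vs Plan F: Plan F wins 8–1.
Copeland scores (wins − losses):
  Plan E: 1 − 1 = 0
  Plan C: 0 − 2 = -2
  Plan F: 2 − 0 = 2
Plan F has the best Copeland score.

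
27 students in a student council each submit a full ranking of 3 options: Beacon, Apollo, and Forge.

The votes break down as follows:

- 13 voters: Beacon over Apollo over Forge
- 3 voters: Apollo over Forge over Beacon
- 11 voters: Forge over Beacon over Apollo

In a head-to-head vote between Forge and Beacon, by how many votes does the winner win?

1

Ballots ranking Forge above Beacon: 3+11 = 14.
Ballots ranking Beacon above Forge: 13.
Forge wins 14–13, a margin of 1.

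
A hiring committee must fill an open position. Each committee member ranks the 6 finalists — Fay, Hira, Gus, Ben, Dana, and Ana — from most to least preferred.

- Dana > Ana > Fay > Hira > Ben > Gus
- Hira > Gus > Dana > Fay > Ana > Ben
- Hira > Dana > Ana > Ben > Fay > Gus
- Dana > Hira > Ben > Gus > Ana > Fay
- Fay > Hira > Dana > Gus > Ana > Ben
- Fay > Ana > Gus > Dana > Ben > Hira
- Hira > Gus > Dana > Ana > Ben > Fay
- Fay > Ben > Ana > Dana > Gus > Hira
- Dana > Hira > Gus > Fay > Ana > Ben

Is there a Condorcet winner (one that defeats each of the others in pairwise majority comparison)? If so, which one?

Dana

Head-to-head results (9 voters total):
Fay vs Hira: Hira wins 5–4.
Fay vs Gus: Fay wins 5–4.
Fay vs Ben: Fay wins 6–3.
Fay vs Dana: Dana wins 6–3.
Fay vs Ana: Fay wins 5–4.
Hira vs Gus: Hira wins 7–2.
Hira vs Ben: Hira wins 7–2.
Hira vs Dana: Dana wins 5–4.
Hira vs Ana: Hira wins 6–3.
Gus vs Ben: Gus wins 5–4.
Gus vs Dana: Dana wins 6–3.
Gus vs Ana: Gus wins 5–4.
Ben vs Dana: Dana wins 8–1.
Ben vs Ana: Ana wins 7–2.
Dana vs Ana: Dana wins 7–2.
Dana beats each rival — Fay (6–3), Hira (5–4), Gus (6–3), Ben (8–1), Ana (7–2) — so Dana is the Condorcet winner.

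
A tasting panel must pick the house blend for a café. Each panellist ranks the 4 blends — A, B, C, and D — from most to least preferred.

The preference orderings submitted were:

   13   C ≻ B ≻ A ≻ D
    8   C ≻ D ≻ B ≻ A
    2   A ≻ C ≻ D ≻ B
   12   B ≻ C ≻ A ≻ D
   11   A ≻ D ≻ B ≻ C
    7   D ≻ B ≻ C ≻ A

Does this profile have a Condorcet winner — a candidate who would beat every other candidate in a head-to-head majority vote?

No

Head-to-head results (53 voters total):
A vs B: B wins 40–13.
A vs C: C wins 40–13.
A vs D: A wins 38–15.
B vs C: B wins 30–23.
B vs D: D wins 28–25.
C vs D: C wins 35–18.
No candidate beats all others: A beats D beats B beats A, a majority cycle.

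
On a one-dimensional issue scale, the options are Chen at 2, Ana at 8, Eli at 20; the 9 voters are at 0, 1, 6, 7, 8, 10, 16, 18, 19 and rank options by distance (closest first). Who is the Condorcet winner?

With single-peaked preferences on a line, the Condorcet winner is the candidate closest to the median voter.
The median voter (position 8) is closest to Ana at 8.
Check: Ana vs Chen — voters closer to Ana: 7 of 9.

Ana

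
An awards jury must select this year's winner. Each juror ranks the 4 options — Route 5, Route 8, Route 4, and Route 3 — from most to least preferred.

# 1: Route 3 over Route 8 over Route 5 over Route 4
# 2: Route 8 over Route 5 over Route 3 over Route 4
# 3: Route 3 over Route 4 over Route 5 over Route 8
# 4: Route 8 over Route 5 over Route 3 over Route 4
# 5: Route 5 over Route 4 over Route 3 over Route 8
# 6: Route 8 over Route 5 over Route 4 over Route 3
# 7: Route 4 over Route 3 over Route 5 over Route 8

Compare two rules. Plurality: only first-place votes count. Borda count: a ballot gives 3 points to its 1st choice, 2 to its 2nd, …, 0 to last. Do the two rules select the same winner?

No

Plurality first-place counts: Route 5 1, Route 8 3, Route 4 1, Route 3 2 → Route 8.
Borda totals: Route 5 12, Route 8 11, Route 4 8, Route 3 11 → Route 5.
The two rules disagree: plurality picks Route 8, Borda picks Route 5.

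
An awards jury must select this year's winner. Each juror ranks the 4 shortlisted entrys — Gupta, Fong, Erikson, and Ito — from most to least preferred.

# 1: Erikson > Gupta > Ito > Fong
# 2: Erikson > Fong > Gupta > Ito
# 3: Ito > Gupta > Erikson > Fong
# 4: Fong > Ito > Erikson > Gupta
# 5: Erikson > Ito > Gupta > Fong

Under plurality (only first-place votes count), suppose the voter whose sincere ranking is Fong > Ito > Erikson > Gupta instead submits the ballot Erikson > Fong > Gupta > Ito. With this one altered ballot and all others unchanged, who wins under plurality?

Erikson

First-place totals with the altered ballot: Gupta 0, Fong 0, Erikson 4, Ito 1.
The winner is unchanged: still Erikson.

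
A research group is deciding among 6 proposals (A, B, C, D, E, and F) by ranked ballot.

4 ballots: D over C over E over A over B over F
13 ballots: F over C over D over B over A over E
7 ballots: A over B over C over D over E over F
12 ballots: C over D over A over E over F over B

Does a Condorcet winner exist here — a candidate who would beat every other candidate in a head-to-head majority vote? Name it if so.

C

Head-to-head results (36 voters total):
A vs B: A wins 23–13.
A vs C: C wins 29–7.
A vs D: D wins 29–7.
A vs E: A wins 32–4.
A vs F: A wins 23–13.
B vs C: C wins 29–7.
B vs D: D wins 29–7.
B vs E: B wins 20–16.
B vs F: F wins 25–11.
C vs D: C wins 32–4.
C vs E: C wins 36–0.
C vs F: C wins 23–13.
D vs E: D wins 36–0.
D vs F: D wins 23–13.
E vs F: E wins 23–13.
C beats each rival — A (29–7), B (29–7), D (32–4), E (36–0), F (23–13) — so C is the Condorcet winner.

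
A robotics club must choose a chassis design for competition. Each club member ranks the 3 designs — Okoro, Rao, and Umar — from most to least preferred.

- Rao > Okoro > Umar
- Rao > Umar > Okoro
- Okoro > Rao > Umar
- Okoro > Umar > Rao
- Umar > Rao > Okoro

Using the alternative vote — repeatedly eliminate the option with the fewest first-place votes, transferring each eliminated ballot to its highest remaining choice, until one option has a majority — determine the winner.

Round 1: Okoro 2, Rao 2, Umar 1. Umar has the fewest and is eliminated.
Round 2: Rao 3, Okoro 2. Rao has a majority.

Rao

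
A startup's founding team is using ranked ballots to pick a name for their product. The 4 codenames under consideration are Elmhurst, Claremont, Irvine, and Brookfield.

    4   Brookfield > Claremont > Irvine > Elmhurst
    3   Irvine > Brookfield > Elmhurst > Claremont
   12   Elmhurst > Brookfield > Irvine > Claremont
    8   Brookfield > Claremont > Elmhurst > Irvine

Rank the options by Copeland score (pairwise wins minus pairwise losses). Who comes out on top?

Pairwise results:
  Elmhurst vs Claremont: Elmhurst wins 15–12.
  Elmhurst vs Irvine: Elmhurst wins 20–7.
  Elmhurst vs Brookfield: Brookfield wins 15–12.
  Claremont vs Irvine: Irvine wins 15–12.
  Claremont vs Brookfield: Brookfield wins 27–0.
  Irvine vs Brookfield: Brookfield wins 24–3.
Copeland scores (wins − losses):
  Elmhurst: 2 − 1 = 1
  Claremont: 0 − 3 = -3
  Irvine: 1 − 2 = -1
  Brookfield: 3 − 0 = 3
Brookfield has the best Copeland score.

Brookfield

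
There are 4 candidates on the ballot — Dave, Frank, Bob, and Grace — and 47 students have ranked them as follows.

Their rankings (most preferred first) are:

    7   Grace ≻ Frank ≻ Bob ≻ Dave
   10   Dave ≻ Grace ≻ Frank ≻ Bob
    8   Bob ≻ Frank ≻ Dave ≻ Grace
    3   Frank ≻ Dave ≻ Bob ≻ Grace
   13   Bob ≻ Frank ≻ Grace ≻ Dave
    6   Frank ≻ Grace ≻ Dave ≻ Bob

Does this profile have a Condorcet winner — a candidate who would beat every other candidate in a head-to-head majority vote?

Head-to-head results (47 voters total):
Dave vs Frank: Frank wins 37–10.
Dave vs Bob: Bob wins 28–19.
Dave vs Grace: Grace wins 26–21.
Frank vs Bob: Frank wins 26–21.
Frank vs Grace: Frank wins 30–17.
Bob vs Grace: Bob wins 24–23.
Frank beats each rival — Dave (37–10), Bob (26–21), Grace (30–17) — so Frank is the Condorcet winner.

Yes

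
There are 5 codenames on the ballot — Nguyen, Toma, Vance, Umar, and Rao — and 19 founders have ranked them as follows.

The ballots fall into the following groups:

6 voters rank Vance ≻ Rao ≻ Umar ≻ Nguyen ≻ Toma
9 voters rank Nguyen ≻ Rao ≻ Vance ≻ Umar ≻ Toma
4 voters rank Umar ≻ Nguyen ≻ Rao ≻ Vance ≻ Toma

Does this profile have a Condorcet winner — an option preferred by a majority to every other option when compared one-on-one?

No

Head-to-head results (19 voters total):
Nguyen vs Toma: Nguyen wins 19–0.
Nguyen vs Vance: Nguyen wins 13–6.
Nguyen vs Umar: Umar wins 10–9.
Nguyen vs Rao: Nguyen wins 13–6.
Toma vs Vance: Vance wins 19–0.
Toma vs Umar: Umar wins 19–0.
Toma vs Rao: Rao wins 19–0.
Vance vs Umar: Vance wins 15–4.
Vance vs Rao: Rao wins 13–6.
Umar vs Rao: Rao wins 15–4.
No candidate beats all others: Nguyen beats Vance beats Umar beats Nguyen, a majority cycle.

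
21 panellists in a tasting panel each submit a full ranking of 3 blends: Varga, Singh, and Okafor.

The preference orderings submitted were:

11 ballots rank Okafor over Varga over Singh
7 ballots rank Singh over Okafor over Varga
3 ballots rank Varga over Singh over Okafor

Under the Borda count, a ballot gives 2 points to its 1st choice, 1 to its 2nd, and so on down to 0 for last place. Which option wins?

Borda scores:
  Varga: 11·1 + 7·0 + 3·2 = 17
  Singh: 11·0 + 7·2 + 3·1 = 17
  Okafor: 11·2 + 7·1 + 3·0 = 29
Okafor has the highest total.

Okafor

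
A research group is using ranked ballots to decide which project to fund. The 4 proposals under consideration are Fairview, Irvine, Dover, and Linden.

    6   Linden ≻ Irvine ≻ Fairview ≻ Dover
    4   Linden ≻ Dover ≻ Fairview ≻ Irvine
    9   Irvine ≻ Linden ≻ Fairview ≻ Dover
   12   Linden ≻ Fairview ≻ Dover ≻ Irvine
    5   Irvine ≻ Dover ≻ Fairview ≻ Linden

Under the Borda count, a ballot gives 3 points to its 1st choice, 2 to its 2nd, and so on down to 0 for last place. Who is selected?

Linden

Borda scores:
  Fairview: 6·1 + 4·1 + 9·1 + 12·2 + 5·1 = 48
  Irvine: 6·2 + 4·0 + 9·3 + 12·0 + 5·3 = 54
  Dover: 6·0 + 4·2 + 9·0 + 12·1 + 5·2 = 30
  Linden: 6·3 + 4·3 + 9·2 + 12·3 + 5·0 = 84
Linden has the highest total.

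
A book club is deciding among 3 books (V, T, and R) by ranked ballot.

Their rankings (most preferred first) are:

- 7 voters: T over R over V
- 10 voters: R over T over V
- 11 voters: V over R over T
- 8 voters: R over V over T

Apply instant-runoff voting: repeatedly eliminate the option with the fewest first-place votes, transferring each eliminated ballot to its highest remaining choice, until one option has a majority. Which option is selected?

R

Round 1: R 18, V 11, T 7. T has the fewest and is eliminated.
Round 2: R 25, V 11. R has a majority.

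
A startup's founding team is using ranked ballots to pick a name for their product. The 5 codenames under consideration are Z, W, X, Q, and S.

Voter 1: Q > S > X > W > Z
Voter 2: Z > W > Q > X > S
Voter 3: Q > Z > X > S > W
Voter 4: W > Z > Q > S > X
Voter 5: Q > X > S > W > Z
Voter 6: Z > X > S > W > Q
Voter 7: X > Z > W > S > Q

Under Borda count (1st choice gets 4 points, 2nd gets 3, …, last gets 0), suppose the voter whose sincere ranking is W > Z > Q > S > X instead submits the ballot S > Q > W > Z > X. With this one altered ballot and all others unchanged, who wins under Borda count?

Borda totals with the altered ballot: Z 15, W 10, X 15, Q 17, S 13.
The switch changes the winner from Z to Q.

Q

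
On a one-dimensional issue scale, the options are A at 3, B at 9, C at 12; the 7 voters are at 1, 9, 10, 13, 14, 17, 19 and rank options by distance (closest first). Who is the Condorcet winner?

C

With single-peaked preferences on a line, the Condorcet winner is the candidate closest to the median voter.
The median voter (position 13) is closest to C at 12.
Check: C vs B — voters closer to C: 4 of 7.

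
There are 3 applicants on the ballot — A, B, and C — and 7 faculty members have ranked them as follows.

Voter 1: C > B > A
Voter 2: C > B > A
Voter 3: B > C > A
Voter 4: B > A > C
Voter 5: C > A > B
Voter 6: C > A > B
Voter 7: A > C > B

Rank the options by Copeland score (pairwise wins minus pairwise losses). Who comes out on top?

C

Pairwise results:
  A vs B: B wins 4–3.
  A vs C: C wins 5–2.
  B vs C: C wins 5–2.
Copeland scores (wins − losses):
  A: 0 − 2 = -2
  B: 1 − 1 = 0
  C: 2 − 0 = 2
C has the best Copeland score.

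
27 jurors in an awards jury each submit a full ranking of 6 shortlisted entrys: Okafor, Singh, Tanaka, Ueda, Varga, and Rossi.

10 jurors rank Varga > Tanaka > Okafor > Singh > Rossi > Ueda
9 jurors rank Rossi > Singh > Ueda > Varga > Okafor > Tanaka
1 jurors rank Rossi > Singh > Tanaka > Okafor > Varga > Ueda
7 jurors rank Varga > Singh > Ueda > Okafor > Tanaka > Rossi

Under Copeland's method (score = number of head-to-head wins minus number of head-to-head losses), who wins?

Pairwise results:
  Okafor vs Singh: Singh wins 17–10.
  Okafor vs Tanaka: Okafor wins 16–11.
  Okafor vs Ueda: Ueda wins 16–11.
  Okafor vs Varga: Varga wins 26–1.
  Okafor vs Rossi: Okafor wins 17–10.
  Singh vs Tanaka: Singh wins 17–10.
  Singh vs Ueda: Singh wins 27–0.
  Singh vs Varga: Varga wins 17–10.
  Singh vs Rossi: Singh wins 17–10.
  Tanaka vs Ueda: Ueda wins 16–11.
  Tanaka vs Varga: Varga wins 26–1.
  Tanaka vs Rossi: Tanaka wins 17–10.
  Ueda vs Varga: Varga wins 18–9.
  Ueda vs Rossi: Rossi wins 20–7.
  Varga vs Rossi: Varga wins 17–10.
Copeland scores (wins − losses):
  Okafor: 2 − 3 = -1
  Singh: 4 − 1 = 3
  Tanaka: 1 − 4 = -3
  Ueda: 2 − 3 = -1
  Varga: 5 − 0 = 5
  Rossi: 1 − 4 = -3
Varga has the best Copeland score.

Varga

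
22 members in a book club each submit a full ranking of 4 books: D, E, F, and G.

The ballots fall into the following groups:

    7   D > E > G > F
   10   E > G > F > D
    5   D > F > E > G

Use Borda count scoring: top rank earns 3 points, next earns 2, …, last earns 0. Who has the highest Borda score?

Borda scores:
  D: 7·3 + 10·0 + 5·3 = 36
  E: 7·2 + 10·3 + 5·1 = 49
  F: 7·0 + 10·1 + 5·2 = 20
  G: 7·1 + 10·2 + 5·0 = 27
E has the highest total.

E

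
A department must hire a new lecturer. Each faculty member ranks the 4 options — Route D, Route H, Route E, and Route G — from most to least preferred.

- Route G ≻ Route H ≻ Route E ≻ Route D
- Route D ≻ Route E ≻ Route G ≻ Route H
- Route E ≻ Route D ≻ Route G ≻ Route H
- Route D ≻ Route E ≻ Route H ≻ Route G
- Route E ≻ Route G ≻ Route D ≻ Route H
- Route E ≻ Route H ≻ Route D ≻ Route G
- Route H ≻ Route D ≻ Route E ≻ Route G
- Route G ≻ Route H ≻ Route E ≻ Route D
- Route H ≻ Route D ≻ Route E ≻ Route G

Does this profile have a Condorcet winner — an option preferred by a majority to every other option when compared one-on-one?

Yes

Head-to-head results (9 voters total):
Route D vs Route H: Route H wins 5–4.
Route D vs Route E: Route E wins 5–4.
Route D vs Route G: Route D wins 6–3.
Route H vs Route E: Route E wins 5–4.
Route H vs Route G: Route G wins 5–4.
Route E vs Route G: Route E wins 7–2.
Route E beats each rival — Route D (5–4), Route H (5–4), Route G (7–2) — so Route E is the Condorcet winner.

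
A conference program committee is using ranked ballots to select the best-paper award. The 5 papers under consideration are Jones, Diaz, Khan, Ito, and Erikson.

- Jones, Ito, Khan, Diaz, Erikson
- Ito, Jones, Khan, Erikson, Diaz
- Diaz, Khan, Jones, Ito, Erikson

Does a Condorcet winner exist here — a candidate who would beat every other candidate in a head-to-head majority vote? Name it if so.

Head-to-head results (3 voters total):
Jones vs Diaz: Jones wins 2–1.
Jones vs Khan: Jones wins 2–1.
Jones vs Ito: Jones wins 2–1.
Jones vs Erikson: Jones wins 3–0.
Diaz vs Khan: Khan wins 2–1.
Diaz vs Ito: Ito wins 2–1.
Diaz vs Erikson: Diaz wins 2–1.
Khan vs Ito: Ito wins 2–1.
Khan vs Erikson: Khan wins 3–0.
Ito vs Erikson: Ito wins 3–0.
Jones beats each rival — Diaz (2–1), Khan (2–1), Ito (2–1), Erikson (3–0) — so Jones is the Condorcet winner.

Jones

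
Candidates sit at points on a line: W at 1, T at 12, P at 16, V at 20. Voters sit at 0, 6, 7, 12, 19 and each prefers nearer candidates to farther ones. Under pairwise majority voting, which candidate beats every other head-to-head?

T

With single-peaked preferences on a line, the Condorcet winner is the candidate closest to the median voter.
The median voter (position 7) is closest to T at 12.
Check: T vs P — voters closer to T: 4 of 5.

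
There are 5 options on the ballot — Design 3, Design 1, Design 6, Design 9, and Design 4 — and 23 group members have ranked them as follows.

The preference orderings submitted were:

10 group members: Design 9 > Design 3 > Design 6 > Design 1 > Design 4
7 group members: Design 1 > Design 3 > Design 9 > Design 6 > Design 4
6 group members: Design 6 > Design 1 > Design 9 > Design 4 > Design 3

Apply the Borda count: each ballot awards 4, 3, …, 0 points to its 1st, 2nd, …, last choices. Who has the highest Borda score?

Borda scores:
  Design 3: 10·3 + 7·3 + 6·0 = 51
  Design 1: 10·1 + 7·4 + 6·3 = 56
  Design 6: 10·2 + 7·1 + 6·4 = 51
  Design 9: 10·4 + 7·2 + 6·2 = 66
  Design 4: 10·0 + 7·0 + 6·1 = 6
Design 9 has the highest total.

Design 9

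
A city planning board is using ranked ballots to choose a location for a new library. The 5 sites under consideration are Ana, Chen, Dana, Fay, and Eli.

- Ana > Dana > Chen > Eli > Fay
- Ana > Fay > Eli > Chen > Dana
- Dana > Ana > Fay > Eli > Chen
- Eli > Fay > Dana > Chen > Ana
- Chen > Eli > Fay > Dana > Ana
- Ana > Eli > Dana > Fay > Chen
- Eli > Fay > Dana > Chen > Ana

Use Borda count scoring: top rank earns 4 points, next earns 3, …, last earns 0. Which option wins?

Eli

Borda scores:
  Ana: 4 + 4 + 3 + 0 + 0 + 4 + 0 = 15
  Chen: 2 + 1 + 0 + 1 + 4 + 0 + 1 = 9
  Dana: 3 + 0 + 4 + 2 + 1 + 2 + 2 = 14
  Fay: 0 + 3 + 2 + 3 + 2 + 1 + 3 = 14
  Eli: 1 + 2 + 1 + 4 + 3 + 3 + 4 = 18
Eli has the highest total.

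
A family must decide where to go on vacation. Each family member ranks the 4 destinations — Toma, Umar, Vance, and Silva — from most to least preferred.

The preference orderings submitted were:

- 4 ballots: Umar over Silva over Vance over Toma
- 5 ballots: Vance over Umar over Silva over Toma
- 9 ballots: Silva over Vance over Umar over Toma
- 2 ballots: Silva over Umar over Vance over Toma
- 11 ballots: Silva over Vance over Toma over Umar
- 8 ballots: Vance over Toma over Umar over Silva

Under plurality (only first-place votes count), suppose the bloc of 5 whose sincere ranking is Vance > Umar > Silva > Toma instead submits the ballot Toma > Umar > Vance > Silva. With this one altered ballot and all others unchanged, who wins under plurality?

First-place totals with the altered ballot: Toma 5, Umar 4, Vance 8, Silva 22.
The winner is unchanged: still Silva.

Silva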